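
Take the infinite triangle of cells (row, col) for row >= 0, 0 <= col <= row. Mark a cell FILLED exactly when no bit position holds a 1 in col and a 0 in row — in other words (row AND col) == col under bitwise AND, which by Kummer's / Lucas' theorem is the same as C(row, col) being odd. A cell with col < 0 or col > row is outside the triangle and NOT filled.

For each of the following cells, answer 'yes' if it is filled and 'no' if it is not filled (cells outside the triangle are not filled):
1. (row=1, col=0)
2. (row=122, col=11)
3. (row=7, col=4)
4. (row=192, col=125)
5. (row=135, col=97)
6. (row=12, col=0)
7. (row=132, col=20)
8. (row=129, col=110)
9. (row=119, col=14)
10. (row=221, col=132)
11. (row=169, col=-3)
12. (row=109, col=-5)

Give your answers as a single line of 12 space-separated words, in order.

Answer: yes no yes no no yes no no no yes no no

Derivation:
(1,0): row=0b1, col=0b0, row AND col = 0b0 = 0; 0 == 0 -> filled
(122,11): row=0b1111010, col=0b1011, row AND col = 0b1010 = 10; 10 != 11 -> empty
(7,4): row=0b111, col=0b100, row AND col = 0b100 = 4; 4 == 4 -> filled
(192,125): row=0b11000000, col=0b1111101, row AND col = 0b1000000 = 64; 64 != 125 -> empty
(135,97): row=0b10000111, col=0b1100001, row AND col = 0b1 = 1; 1 != 97 -> empty
(12,0): row=0b1100, col=0b0, row AND col = 0b0 = 0; 0 == 0 -> filled
(132,20): row=0b10000100, col=0b10100, row AND col = 0b100 = 4; 4 != 20 -> empty
(129,110): row=0b10000001, col=0b1101110, row AND col = 0b0 = 0; 0 != 110 -> empty
(119,14): row=0b1110111, col=0b1110, row AND col = 0b110 = 6; 6 != 14 -> empty
(221,132): row=0b11011101, col=0b10000100, row AND col = 0b10000100 = 132; 132 == 132 -> filled
(169,-3): col outside [0, 169] -> not filled
(109,-5): col outside [0, 109] -> not filled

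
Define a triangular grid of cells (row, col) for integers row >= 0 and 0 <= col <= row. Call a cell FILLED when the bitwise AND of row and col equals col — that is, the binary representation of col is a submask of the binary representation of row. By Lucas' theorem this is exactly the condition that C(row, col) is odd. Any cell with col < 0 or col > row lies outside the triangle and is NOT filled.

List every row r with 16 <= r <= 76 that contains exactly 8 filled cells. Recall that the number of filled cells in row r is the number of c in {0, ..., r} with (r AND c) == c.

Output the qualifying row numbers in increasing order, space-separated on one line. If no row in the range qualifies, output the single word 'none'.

Row r has 2^popcount(r) filled cells, so we need popcount(r) = log2(8) = 3.
Scan r = 16..76 and keep those with exactly 3 one-bits:
r=16=10000 popcount=1 -> skip
r=17=10001 popcount=2 -> skip
r=18=10010 popcount=2 -> skip
r=19=10011 popcount=3 -> KEEP
r=20=10100 popcount=2 -> skip
r=21=10101 popcount=3 -> KEEP
r=22=10110 popcount=3 -> KEEP
r=23=10111 popcount=4 -> skip
r=24=11000 popcount=2 -> skip
r=25=11001 popcount=3 -> KEEP
r=26=11010 popcount=3 -> KEEP
r=27=11011 popcount=4 -> skip
r=28=11100 popcount=3 -> KEEP
r=29=11101 popcount=4 -> skip
r=30=11110 popcount=4 -> skip
r=31=11111 popcount=5 -> skip
r=32=100000 popcount=1 -> skip
r=33=100001 popcount=2 -> skip
r=34=100010 popcount=2 -> skip
r=35=100011 popcount=3 -> KEEP
r=36=100100 popcount=2 -> skip
r=37=100101 popcount=3 -> KEEP
r=38=100110 popcount=3 -> KEEP
r=39=100111 popcount=4 -> skip
r=40=101000 popcount=2 -> skip
r=41=101001 popcount=3 -> KEEP
r=42=101010 popcount=3 -> KEEP
r=43=101011 popcount=4 -> skip
r=44=101100 popcount=3 -> KEEP
r=45=101101 popcount=4 -> skip
r=46=101110 popcount=4 -> skip
r=47=101111 popcount=5 -> skip
r=48=110000 popcount=2 -> skip
r=49=110001 popcount=3 -> KEEP
r=50=110010 popcount=3 -> KEEP
r=51=110011 popcount=4 -> skip
r=52=110100 popcount=3 -> KEEP
r=53=110101 popcount=4 -> skip
r=54=110110 popcount=4 -> skip
r=55=110111 popcount=5 -> skip
r=56=111000 popcount=3 -> KEEP
r=57=111001 popcount=4 -> skip
r=58=111010 popcount=4 -> skip
r=59=111011 popcount=5 -> skip
r=60=111100 popcount=4 -> skip
r=61=111101 popcount=5 -> skip
r=62=111110 popcount=5 -> skip
r=63=111111 popcount=6 -> skip
r=64=1000000 popcount=1 -> skip
r=65=1000001 popcount=2 -> skip
r=66=1000010 popcount=2 -> skip
r=67=1000011 popcount=3 -> KEEP
r=68=1000100 popcount=2 -> skip
r=69=1000101 popcount=3 -> KEEP
r=70=1000110 popcount=3 -> KEEP
r=71=1000111 popcount=4 -> skip
r=72=1001000 popcount=2 -> skip
r=73=1001001 popcount=3 -> KEEP
r=74=1001010 popcount=3 -> KEEP
r=75=1001011 popcount=4 -> skip
r=76=1001100 popcount=3 -> KEEP
Kept rows: 19 21 22 25 26 28 35 37 38 41 42 44 49 50 52 56 67 69 70 73 74 76

Answer: 19 21 22 25 26 28 35 37 38 41 42 44 49 50 52 56 67 69 70 73 74 76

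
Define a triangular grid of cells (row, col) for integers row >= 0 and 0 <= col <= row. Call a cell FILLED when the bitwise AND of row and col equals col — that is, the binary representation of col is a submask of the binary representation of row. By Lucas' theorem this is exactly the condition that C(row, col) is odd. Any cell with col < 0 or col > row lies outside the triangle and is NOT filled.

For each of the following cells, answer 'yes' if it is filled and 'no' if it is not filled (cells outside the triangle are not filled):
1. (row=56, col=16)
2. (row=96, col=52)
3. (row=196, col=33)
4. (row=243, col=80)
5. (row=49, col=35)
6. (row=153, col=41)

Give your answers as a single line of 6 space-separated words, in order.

(56,16): row=0b111000, col=0b10000, row AND col = 0b10000 = 16; 16 == 16 -> filled
(96,52): row=0b1100000, col=0b110100, row AND col = 0b100000 = 32; 32 != 52 -> empty
(196,33): row=0b11000100, col=0b100001, row AND col = 0b0 = 0; 0 != 33 -> empty
(243,80): row=0b11110011, col=0b1010000, row AND col = 0b1010000 = 80; 80 == 80 -> filled
(49,35): row=0b110001, col=0b100011, row AND col = 0b100001 = 33; 33 != 35 -> empty
(153,41): row=0b10011001, col=0b101001, row AND col = 0b1001 = 9; 9 != 41 -> empty

Answer: yes no no yes no no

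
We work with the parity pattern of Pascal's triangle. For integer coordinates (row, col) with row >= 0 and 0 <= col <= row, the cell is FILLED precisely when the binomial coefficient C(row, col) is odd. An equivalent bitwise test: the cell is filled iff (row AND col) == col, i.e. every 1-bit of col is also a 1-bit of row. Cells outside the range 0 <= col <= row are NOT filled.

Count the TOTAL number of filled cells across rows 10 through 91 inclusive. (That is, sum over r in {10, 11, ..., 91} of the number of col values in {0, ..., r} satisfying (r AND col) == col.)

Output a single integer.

r10=1010 pc2: +4 =4
r11=1011 pc3: +8 =12
r12=1100 pc2: +4 =16
r13=1101 pc3: +8 =24
r14=1110 pc3: +8 =32
r15=1111 pc4: +16 =48
r16=10000 pc1: +2 =50
r17=10001 pc2: +4 =54
r18=10010 pc2: +4 =58
r19=10011 pc3: +8 =66
r20=10100 pc2: +4 =70
r21=10101 pc3: +8 =78
r22=10110 pc3: +8 =86
r23=10111 pc4: +16 =102
r24=11000 pc2: +4 =106
r25=11001 pc3: +8 =114
r26=11010 pc3: +8 =122
r27=11011 pc4: +16 =138
r28=11100 pc3: +8 =146
r29=11101 pc4: +16 =162
r30=11110 pc4: +16 =178
r31=11111 pc5: +32 =210
r32=100000 pc1: +2 =212
r33=100001 pc2: +4 =216
r34=100010 pc2: +4 =220
r35=100011 pc3: +8 =228
r36=100100 pc2: +4 =232
r37=100101 pc3: +8 =240
r38=100110 pc3: +8 =248
r39=100111 pc4: +16 =264
r40=101000 pc2: +4 =268
r41=101001 pc3: +8 =276
r42=101010 pc3: +8 =284
r43=101011 pc4: +16 =300
r44=101100 pc3: +8 =308
r45=101101 pc4: +16 =324
r46=101110 pc4: +16 =340
r47=101111 pc5: +32 =372
r48=110000 pc2: +4 =376
r49=110001 pc3: +8 =384
r50=110010 pc3: +8 =392
r51=110011 pc4: +16 =408
r52=110100 pc3: +8 =416
r53=110101 pc4: +16 =432
r54=110110 pc4: +16 =448
r55=110111 pc5: +32 =480
r56=111000 pc3: +8 =488
r57=111001 pc4: +16 =504
r58=111010 pc4: +16 =520
r59=111011 pc5: +32 =552
r60=111100 pc4: +16 =568
r61=111101 pc5: +32 =600
r62=111110 pc5: +32 =632
r63=111111 pc6: +64 =696
r64=1000000 pc1: +2 =698
r65=1000001 pc2: +4 =702
r66=1000010 pc2: +4 =706
r67=1000011 pc3: +8 =714
r68=1000100 pc2: +4 =718
r69=1000101 pc3: +8 =726
r70=1000110 pc3: +8 =734
r71=1000111 pc4: +16 =750
r72=1001000 pc2: +4 =754
r73=1001001 pc3: +8 =762
r74=1001010 pc3: +8 =770
r75=1001011 pc4: +16 =786
r76=1001100 pc3: +8 =794
r77=1001101 pc4: +16 =810
r78=1001110 pc4: +16 =826
r79=1001111 pc5: +32 =858
r80=1010000 pc2: +4 =862
r81=1010001 pc3: +8 =870
r82=1010010 pc3: +8 =878
r83=1010011 pc4: +16 =894
r84=1010100 pc3: +8 =902
r85=1010101 pc4: +16 =918
r86=1010110 pc4: +16 =934
r87=1010111 pc5: +32 =966
r88=1011000 pc3: +8 =974
r89=1011001 pc4: +16 =990
r90=1011010 pc4: +16 =1006
r91=1011011 pc5: +32 =1038

Answer: 1038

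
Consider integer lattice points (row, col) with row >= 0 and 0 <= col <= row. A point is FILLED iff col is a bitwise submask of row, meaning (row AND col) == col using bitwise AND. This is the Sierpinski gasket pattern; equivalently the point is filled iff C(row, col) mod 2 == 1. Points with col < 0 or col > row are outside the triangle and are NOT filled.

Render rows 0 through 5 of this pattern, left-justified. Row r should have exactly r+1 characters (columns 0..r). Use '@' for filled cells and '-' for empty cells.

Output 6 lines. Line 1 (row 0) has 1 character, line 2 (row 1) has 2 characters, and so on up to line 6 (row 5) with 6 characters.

Answer: @
@@
@-@
@@@@
@---@
@@--@@

Derivation:
r0=0: @
r1=1: @@
r2=10: @-@
r3=11: @@@@
r4=100: @---@
r5=101: @@--@@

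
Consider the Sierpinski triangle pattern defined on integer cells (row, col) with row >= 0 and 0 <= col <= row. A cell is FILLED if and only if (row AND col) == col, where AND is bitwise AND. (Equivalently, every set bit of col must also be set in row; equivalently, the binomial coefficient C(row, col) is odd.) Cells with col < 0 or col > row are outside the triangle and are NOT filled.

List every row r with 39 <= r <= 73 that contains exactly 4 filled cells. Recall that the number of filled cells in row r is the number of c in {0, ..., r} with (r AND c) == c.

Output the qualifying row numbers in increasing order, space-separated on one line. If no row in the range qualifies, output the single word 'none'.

Row r has 2^popcount(r) filled cells, so we need popcount(r) = log2(4) = 2.
Scan r = 39..73 and keep those with exactly 2 one-bits:
r=39=100111 popcount=4 -> skip
r=40=101000 popcount=2 -> KEEP
r=41=101001 popcount=3 -> skip
r=42=101010 popcount=3 -> skip
r=43=101011 popcount=4 -> skip
r=44=101100 popcount=3 -> skip
r=45=101101 popcount=4 -> skip
r=46=101110 popcount=4 -> skip
r=47=101111 popcount=5 -> skip
r=48=110000 popcount=2 -> KEEP
r=49=110001 popcount=3 -> skip
r=50=110010 popcount=3 -> skip
r=51=110011 popcount=4 -> skip
r=52=110100 popcount=3 -> skip
r=53=110101 popcount=4 -> skip
r=54=110110 popcount=4 -> skip
r=55=110111 popcount=5 -> skip
r=56=111000 popcount=3 -> skip
r=57=111001 popcount=4 -> skip
r=58=111010 popcount=4 -> skip
r=59=111011 popcount=5 -> skip
r=60=111100 popcount=4 -> skip
r=61=111101 popcount=5 -> skip
r=62=111110 popcount=5 -> skip
r=63=111111 popcount=6 -> skip
r=64=1000000 popcount=1 -> skip
r=65=1000001 popcount=2 -> KEEP
r=66=1000010 popcount=2 -> KEEP
r=67=1000011 popcount=3 -> skip
r=68=1000100 popcount=2 -> KEEP
r=69=1000101 popcount=3 -> skip
r=70=1000110 popcount=3 -> skip
r=71=1000111 popcount=4 -> skip
r=72=1001000 popcount=2 -> KEEP
r=73=1001001 popcount=3 -> skip
Kept rows: 40 48 65 66 68 72

Answer: 40 48 65 66 68 72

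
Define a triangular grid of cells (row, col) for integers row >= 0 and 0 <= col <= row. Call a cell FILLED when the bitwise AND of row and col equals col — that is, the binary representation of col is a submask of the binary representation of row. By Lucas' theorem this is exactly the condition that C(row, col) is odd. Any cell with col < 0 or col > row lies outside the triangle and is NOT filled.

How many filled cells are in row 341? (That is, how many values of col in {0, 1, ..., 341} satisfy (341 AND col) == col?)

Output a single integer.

341 in binary = 101010101
popcount(341) = number of 1-bits in 101010101 = 5
A col c satisfies (341 AND c) == c iff every set bit of c is also set in 341; each of the 5 set bits of 341 can independently be on or off in c.
count = 2^5 = 32

Answer: 32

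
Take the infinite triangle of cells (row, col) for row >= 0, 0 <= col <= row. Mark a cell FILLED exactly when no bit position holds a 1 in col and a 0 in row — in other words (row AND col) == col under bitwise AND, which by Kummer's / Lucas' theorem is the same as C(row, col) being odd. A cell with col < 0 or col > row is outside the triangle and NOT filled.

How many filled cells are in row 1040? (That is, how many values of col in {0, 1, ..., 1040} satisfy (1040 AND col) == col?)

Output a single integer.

1040 in binary = 10000010000
popcount(1040) = number of 1-bits in 10000010000 = 2
A col c satisfies (1040 AND c) == c iff every set bit of c is also set in 1040; each of the 2 set bits of 1040 can independently be on or off in c.
count = 2^2 = 4

Answer: 4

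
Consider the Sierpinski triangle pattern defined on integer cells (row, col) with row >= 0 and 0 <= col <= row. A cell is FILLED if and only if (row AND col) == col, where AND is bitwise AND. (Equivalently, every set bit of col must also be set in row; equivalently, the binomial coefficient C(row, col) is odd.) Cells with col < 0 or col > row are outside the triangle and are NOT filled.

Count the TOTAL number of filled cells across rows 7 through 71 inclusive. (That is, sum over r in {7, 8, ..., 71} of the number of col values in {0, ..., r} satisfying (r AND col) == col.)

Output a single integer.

r7=111 pc3: +8 =8
r8=1000 pc1: +2 =10
r9=1001 pc2: +4 =14
r10=1010 pc2: +4 =18
r11=1011 pc3: +8 =26
r12=1100 pc2: +4 =30
r13=1101 pc3: +8 =38
r14=1110 pc3: +8 =46
r15=1111 pc4: +16 =62
r16=10000 pc1: +2 =64
r17=10001 pc2: +4 =68
r18=10010 pc2: +4 =72
r19=10011 pc3: +8 =80
r20=10100 pc2: +4 =84
r21=10101 pc3: +8 =92
r22=10110 pc3: +8 =100
r23=10111 pc4: +16 =116
r24=11000 pc2: +4 =120
r25=11001 pc3: +8 =128
r26=11010 pc3: +8 =136
r27=11011 pc4: +16 =152
r28=11100 pc3: +8 =160
r29=11101 pc4: +16 =176
r30=11110 pc4: +16 =192
r31=11111 pc5: +32 =224
r32=100000 pc1: +2 =226
r33=100001 pc2: +4 =230
r34=100010 pc2: +4 =234
r35=100011 pc3: +8 =242
r36=100100 pc2: +4 =246
r37=100101 pc3: +8 =254
r38=100110 pc3: +8 =262
r39=100111 pc4: +16 =278
r40=101000 pc2: +4 =282
r41=101001 pc3: +8 =290
r42=101010 pc3: +8 =298
r43=101011 pc4: +16 =314
r44=101100 pc3: +8 =322
r45=101101 pc4: +16 =338
r46=101110 pc4: +16 =354
r47=101111 pc5: +32 =386
r48=110000 pc2: +4 =390
r49=110001 pc3: +8 =398
r50=110010 pc3: +8 =406
r51=110011 pc4: +16 =422
r52=110100 pc3: +8 =430
r53=110101 pc4: +16 =446
r54=110110 pc4: +16 =462
r55=110111 pc5: +32 =494
r56=111000 pc3: +8 =502
r57=111001 pc4: +16 =518
r58=111010 pc4: +16 =534
r59=111011 pc5: +32 =566
r60=111100 pc4: +16 =582
r61=111101 pc5: +32 =614
r62=111110 pc5: +32 =646
r63=111111 pc6: +64 =710
r64=1000000 pc1: +2 =712
r65=1000001 pc2: +4 =716
r66=1000010 pc2: +4 =720
r67=1000011 pc3: +8 =728
r68=1000100 pc2: +4 =732
r69=1000101 pc3: +8 =740
r70=1000110 pc3: +8 =748
r71=1000111 pc4: +16 =764

Answer: 764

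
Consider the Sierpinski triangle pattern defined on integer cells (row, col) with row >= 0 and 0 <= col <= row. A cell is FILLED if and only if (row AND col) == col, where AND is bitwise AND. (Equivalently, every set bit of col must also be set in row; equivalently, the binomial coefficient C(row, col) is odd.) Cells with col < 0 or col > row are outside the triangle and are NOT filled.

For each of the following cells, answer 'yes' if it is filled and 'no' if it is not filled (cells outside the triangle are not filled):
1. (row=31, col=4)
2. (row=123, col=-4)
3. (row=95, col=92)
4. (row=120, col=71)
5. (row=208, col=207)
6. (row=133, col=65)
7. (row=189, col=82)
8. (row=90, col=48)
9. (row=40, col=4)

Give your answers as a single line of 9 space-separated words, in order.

Answer: yes no yes no no no no no no

Derivation:
(31,4): row=0b11111, col=0b100, row AND col = 0b100 = 4; 4 == 4 -> filled
(123,-4): col outside [0, 123] -> not filled
(95,92): row=0b1011111, col=0b1011100, row AND col = 0b1011100 = 92; 92 == 92 -> filled
(120,71): row=0b1111000, col=0b1000111, row AND col = 0b1000000 = 64; 64 != 71 -> empty
(208,207): row=0b11010000, col=0b11001111, row AND col = 0b11000000 = 192; 192 != 207 -> empty
(133,65): row=0b10000101, col=0b1000001, row AND col = 0b1 = 1; 1 != 65 -> empty
(189,82): row=0b10111101, col=0b1010010, row AND col = 0b10000 = 16; 16 != 82 -> empty
(90,48): row=0b1011010, col=0b110000, row AND col = 0b10000 = 16; 16 != 48 -> empty
(40,4): row=0b101000, col=0b100, row AND col = 0b0 = 0; 0 != 4 -> empty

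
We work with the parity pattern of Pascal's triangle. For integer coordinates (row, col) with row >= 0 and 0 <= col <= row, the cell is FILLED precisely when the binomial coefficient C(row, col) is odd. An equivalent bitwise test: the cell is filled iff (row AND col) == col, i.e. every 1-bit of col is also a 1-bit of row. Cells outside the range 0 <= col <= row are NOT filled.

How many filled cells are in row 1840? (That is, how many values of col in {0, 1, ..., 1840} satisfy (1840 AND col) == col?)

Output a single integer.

Answer: 32

Derivation:
1840 in binary = 11100110000
popcount(1840) = number of 1-bits in 11100110000 = 5
A col c satisfies (1840 AND c) == c iff every set bit of c is also set in 1840; each of the 5 set bits of 1840 can independently be on or off in c.
count = 2^5 = 32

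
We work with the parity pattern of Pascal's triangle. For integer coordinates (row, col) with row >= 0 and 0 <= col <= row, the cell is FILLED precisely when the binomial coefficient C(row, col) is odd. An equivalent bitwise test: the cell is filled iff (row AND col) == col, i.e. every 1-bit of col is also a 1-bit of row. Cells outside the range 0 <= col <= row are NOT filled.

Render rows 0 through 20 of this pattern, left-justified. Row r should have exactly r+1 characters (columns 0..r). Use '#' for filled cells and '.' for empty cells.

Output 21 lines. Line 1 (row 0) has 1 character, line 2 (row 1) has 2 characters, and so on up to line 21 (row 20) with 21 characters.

r0=0: #
r1=1: ##
r2=10: #.#
r3=11: ####
r4=100: #...#
r5=101: ##..##
r6=110: #.#.#.#
r7=111: ########
r8=1000: #.......#
r9=1001: ##......##
r10=1010: #.#.....#.#
r11=1011: ####....####
r12=1100: #...#...#...#
r13=1101: ##..##..##..##
r14=1110: #.#.#.#.#.#.#.#
r15=1111: ################
r16=10000: #...............#
r17=10001: ##..............##
r18=10010: #.#.............#.#
r19=10011: ####............####
r20=10100: #...#...........#...#

Answer: #
##
#.#
####
#...#
##..##
#.#.#.#
########
#.......#
##......##
#.#.....#.#
####....####
#...#...#...#
##..##..##..##
#.#.#.#.#.#.#.#
################
#...............#
##..............##
#.#.............#.#
####............####
#...#...........#...#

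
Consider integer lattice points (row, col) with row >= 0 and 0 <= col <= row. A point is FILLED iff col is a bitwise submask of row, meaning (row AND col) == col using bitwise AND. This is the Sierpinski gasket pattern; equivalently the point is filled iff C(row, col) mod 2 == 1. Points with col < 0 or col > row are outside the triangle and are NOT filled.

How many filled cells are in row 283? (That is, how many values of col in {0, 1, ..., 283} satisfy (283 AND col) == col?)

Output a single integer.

Answer: 32

Derivation:
283 in binary = 100011011
popcount(283) = number of 1-bits in 100011011 = 5
A col c satisfies (283 AND c) == c iff every set bit of c is also set in 283; each of the 5 set bits of 283 can independently be on or off in c.
count = 2^5 = 32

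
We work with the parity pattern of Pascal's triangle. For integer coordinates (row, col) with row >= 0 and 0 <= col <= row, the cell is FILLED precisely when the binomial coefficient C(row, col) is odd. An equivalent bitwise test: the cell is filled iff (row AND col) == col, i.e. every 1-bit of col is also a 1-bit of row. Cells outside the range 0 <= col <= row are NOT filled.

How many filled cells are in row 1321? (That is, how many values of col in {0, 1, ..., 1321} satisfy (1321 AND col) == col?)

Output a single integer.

Answer: 32

Derivation:
1321 in binary = 10100101001
popcount(1321) = number of 1-bits in 10100101001 = 5
A col c satisfies (1321 AND c) == c iff every set bit of c is also set in 1321; each of the 5 set bits of 1321 can independently be on or off in c.
count = 2^5 = 32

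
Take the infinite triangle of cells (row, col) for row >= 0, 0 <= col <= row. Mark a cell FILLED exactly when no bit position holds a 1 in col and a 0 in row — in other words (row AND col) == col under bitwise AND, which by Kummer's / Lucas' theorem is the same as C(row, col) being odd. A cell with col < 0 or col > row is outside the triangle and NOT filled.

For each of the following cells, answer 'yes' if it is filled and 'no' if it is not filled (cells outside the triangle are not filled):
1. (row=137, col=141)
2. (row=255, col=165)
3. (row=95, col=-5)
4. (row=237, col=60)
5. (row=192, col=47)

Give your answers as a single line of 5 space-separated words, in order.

(137,141): col outside [0, 137] -> not filled
(255,165): row=0b11111111, col=0b10100101, row AND col = 0b10100101 = 165; 165 == 165 -> filled
(95,-5): col outside [0, 95] -> not filled
(237,60): row=0b11101101, col=0b111100, row AND col = 0b101100 = 44; 44 != 60 -> empty
(192,47): row=0b11000000, col=0b101111, row AND col = 0b0 = 0; 0 != 47 -> empty

Answer: no yes no no no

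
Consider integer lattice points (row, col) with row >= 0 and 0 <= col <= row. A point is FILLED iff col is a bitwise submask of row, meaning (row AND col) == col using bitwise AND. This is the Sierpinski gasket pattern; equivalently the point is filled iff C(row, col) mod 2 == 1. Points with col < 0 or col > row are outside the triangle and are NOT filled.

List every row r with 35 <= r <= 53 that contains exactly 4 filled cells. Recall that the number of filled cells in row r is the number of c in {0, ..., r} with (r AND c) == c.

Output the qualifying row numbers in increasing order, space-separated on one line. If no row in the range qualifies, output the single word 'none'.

Answer: 36 40 48

Derivation:
Row r has 2^popcount(r) filled cells, so we need popcount(r) = log2(4) = 2.
Scan r = 35..53 and keep those with exactly 2 one-bits:
r=35=100011 popcount=3 -> skip
r=36=100100 popcount=2 -> KEEP
r=37=100101 popcount=3 -> skip
r=38=100110 popcount=3 -> skip
r=39=100111 popcount=4 -> skip
r=40=101000 popcount=2 -> KEEP
r=41=101001 popcount=3 -> skip
r=42=101010 popcount=3 -> skip
r=43=101011 popcount=4 -> skip
r=44=101100 popcount=3 -> skip
r=45=101101 popcount=4 -> skip
r=46=101110 popcount=4 -> skip
r=47=101111 popcount=5 -> skip
r=48=110000 popcount=2 -> KEEP
r=49=110001 popcount=3 -> skip
r=50=110010 popcount=3 -> skip
r=51=110011 popcount=4 -> skip
r=52=110100 popcount=3 -> skip
r=53=110101 popcount=4 -> skip
Kept rows: 36 40 48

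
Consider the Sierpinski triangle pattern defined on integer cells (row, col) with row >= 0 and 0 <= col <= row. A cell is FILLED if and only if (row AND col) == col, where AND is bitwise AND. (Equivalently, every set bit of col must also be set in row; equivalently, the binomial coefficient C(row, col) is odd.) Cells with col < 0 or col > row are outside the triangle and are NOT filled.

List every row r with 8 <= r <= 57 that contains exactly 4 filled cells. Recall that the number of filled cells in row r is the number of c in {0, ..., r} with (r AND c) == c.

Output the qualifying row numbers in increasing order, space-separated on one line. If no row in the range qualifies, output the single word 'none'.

Answer: 9 10 12 17 18 20 24 33 34 36 40 48

Derivation:
Row r has 2^popcount(r) filled cells, so we need popcount(r) = log2(4) = 2.
Scan r = 8..57 and keep those with exactly 2 one-bits:
r=8=1000 popcount=1 -> skip
r=9=1001 popcount=2 -> KEEP
r=10=1010 popcount=2 -> KEEP
r=11=1011 popcount=3 -> skip
r=12=1100 popcount=2 -> KEEP
r=13=1101 popcount=3 -> skip
r=14=1110 popcount=3 -> skip
r=15=1111 popcount=4 -> skip
r=16=10000 popcount=1 -> skip
r=17=10001 popcount=2 -> KEEP
r=18=10010 popcount=2 -> KEEP
r=19=10011 popcount=3 -> skip
r=20=10100 popcount=2 -> KEEP
r=21=10101 popcount=3 -> skip
r=22=10110 popcount=3 -> skip
r=23=10111 popcount=4 -> skip
r=24=11000 popcount=2 -> KEEP
r=25=11001 popcount=3 -> skip
r=26=11010 popcount=3 -> skip
r=27=11011 popcount=4 -> skip
r=28=11100 popcount=3 -> skip
r=29=11101 popcount=4 -> skip
r=30=11110 popcount=4 -> skip
r=31=11111 popcount=5 -> skip
r=32=100000 popcount=1 -> skip
r=33=100001 popcount=2 -> KEEP
r=34=100010 popcount=2 -> KEEP
r=35=100011 popcount=3 -> skip
r=36=100100 popcount=2 -> KEEP
r=37=100101 popcount=3 -> skip
r=38=100110 popcount=3 -> skip
r=39=100111 popcount=4 -> skip
r=40=101000 popcount=2 -> KEEP
r=41=101001 popcount=3 -> skip
r=42=101010 popcount=3 -> skip
r=43=101011 popcount=4 -> skip
r=44=101100 popcount=3 -> skip
r=45=101101 popcount=4 -> skip
r=46=101110 popcount=4 -> skip
r=47=101111 popcount=5 -> skip
r=48=110000 popcount=2 -> KEEP
r=49=110001 popcount=3 -> skip
r=50=110010 popcount=3 -> skip
r=51=110011 popcount=4 -> skip
r=52=110100 popcount=3 -> skip
r=53=110101 popcount=4 -> skip
r=54=110110 popcount=4 -> skip
r=55=110111 popcount=5 -> skip
r=56=111000 popcount=3 -> skip
r=57=111001 popcount=4 -> skip
Kept rows: 9 10 12 17 18 20 24 33 34 36 40 48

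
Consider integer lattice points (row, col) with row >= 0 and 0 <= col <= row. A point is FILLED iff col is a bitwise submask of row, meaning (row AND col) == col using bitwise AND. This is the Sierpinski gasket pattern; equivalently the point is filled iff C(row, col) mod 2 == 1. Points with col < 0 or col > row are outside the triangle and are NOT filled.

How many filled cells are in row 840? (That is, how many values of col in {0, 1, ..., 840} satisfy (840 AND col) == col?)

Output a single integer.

840 in binary = 1101001000
popcount(840) = number of 1-bits in 1101001000 = 4
A col c satisfies (840 AND c) == c iff every set bit of c is also set in 840; each of the 4 set bits of 840 can independently be on or off in c.
count = 2^4 = 16

Answer: 16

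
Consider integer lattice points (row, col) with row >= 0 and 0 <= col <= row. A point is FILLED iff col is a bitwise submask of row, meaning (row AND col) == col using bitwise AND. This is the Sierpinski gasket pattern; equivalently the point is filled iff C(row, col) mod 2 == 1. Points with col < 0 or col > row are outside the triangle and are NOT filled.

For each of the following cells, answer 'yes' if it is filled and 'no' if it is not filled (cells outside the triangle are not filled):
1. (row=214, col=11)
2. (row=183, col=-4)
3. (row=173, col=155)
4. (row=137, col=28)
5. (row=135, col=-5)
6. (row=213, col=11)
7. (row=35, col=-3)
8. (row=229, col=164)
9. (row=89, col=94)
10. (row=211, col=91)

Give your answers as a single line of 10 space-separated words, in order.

Answer: no no no no no no no yes no no

Derivation:
(214,11): row=0b11010110, col=0b1011, row AND col = 0b10 = 2; 2 != 11 -> empty
(183,-4): col outside [0, 183] -> not filled
(173,155): row=0b10101101, col=0b10011011, row AND col = 0b10001001 = 137; 137 != 155 -> empty
(137,28): row=0b10001001, col=0b11100, row AND col = 0b1000 = 8; 8 != 28 -> empty
(135,-5): col outside [0, 135] -> not filled
(213,11): row=0b11010101, col=0b1011, row AND col = 0b1 = 1; 1 != 11 -> empty
(35,-3): col outside [0, 35] -> not filled
(229,164): row=0b11100101, col=0b10100100, row AND col = 0b10100100 = 164; 164 == 164 -> filled
(89,94): col outside [0, 89] -> not filled
(211,91): row=0b11010011, col=0b1011011, row AND col = 0b1010011 = 83; 83 != 91 -> empty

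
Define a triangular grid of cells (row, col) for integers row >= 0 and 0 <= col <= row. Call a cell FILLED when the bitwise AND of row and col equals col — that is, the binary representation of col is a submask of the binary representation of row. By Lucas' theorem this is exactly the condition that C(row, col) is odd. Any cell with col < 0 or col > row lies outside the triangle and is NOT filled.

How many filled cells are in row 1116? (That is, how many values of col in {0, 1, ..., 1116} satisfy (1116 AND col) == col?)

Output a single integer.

Answer: 32

Derivation:
1116 in binary = 10001011100
popcount(1116) = number of 1-bits in 10001011100 = 5
A col c satisfies (1116 AND c) == c iff every set bit of c is also set in 1116; each of the 5 set bits of 1116 can independently be on or off in c.
count = 2^5 = 32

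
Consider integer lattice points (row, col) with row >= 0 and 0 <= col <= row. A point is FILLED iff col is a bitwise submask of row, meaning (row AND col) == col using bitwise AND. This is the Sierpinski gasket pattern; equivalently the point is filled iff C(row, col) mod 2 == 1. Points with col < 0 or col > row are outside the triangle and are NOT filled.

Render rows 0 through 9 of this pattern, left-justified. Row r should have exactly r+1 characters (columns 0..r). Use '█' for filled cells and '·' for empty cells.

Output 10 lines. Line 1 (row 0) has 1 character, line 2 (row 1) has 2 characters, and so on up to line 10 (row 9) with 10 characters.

Answer: █
██
█·█
████
█···█
██··██
█·█·█·█
████████
█·······█
██······██

Derivation:
r0=0: █
r1=1: ██
r2=10: █·█
r3=11: ████
r4=100: █···█
r5=101: ██··██
r6=110: █·█·█·█
r7=111: ████████
r8=1000: █·······█
r9=1001: ██······██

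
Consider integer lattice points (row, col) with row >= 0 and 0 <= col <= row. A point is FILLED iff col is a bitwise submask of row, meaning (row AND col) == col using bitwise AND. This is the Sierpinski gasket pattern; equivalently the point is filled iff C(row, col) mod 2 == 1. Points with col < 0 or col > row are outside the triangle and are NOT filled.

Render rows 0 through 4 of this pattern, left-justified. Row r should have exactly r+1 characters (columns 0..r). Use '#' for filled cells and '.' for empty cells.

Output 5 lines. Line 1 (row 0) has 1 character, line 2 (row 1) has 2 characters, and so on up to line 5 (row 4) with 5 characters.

Answer: #
##
#.#
####
#...#

Derivation:
r0=0: #
r1=1: ##
r2=10: #.#
r3=11: ####
r4=100: #...#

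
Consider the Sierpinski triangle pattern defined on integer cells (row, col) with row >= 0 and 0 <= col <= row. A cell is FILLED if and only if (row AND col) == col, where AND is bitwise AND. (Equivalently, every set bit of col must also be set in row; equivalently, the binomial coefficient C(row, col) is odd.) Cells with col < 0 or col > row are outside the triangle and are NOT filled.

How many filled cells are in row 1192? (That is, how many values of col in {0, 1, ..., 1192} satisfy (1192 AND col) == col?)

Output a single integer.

1192 in binary = 10010101000
popcount(1192) = number of 1-bits in 10010101000 = 4
A col c satisfies (1192 AND c) == c iff every set bit of c is also set in 1192; each of the 4 set bits of 1192 can independently be on or off in c.
count = 2^4 = 16

Answer: 16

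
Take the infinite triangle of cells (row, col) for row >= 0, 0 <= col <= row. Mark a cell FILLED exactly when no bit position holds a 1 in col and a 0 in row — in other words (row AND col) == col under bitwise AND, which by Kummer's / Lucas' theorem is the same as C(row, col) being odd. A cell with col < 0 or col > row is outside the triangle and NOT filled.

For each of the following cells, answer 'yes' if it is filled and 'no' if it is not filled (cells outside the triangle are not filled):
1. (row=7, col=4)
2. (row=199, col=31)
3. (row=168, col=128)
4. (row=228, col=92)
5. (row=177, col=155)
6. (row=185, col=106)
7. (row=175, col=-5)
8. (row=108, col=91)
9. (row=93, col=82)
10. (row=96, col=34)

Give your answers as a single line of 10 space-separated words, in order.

Answer: yes no yes no no no no no no no

Derivation:
(7,4): row=0b111, col=0b100, row AND col = 0b100 = 4; 4 == 4 -> filled
(199,31): row=0b11000111, col=0b11111, row AND col = 0b111 = 7; 7 != 31 -> empty
(168,128): row=0b10101000, col=0b10000000, row AND col = 0b10000000 = 128; 128 == 128 -> filled
(228,92): row=0b11100100, col=0b1011100, row AND col = 0b1000100 = 68; 68 != 92 -> empty
(177,155): row=0b10110001, col=0b10011011, row AND col = 0b10010001 = 145; 145 != 155 -> empty
(185,106): row=0b10111001, col=0b1101010, row AND col = 0b101000 = 40; 40 != 106 -> empty
(175,-5): col outside [0, 175] -> not filled
(108,91): row=0b1101100, col=0b1011011, row AND col = 0b1001000 = 72; 72 != 91 -> empty
(93,82): row=0b1011101, col=0b1010010, row AND col = 0b1010000 = 80; 80 != 82 -> empty
(96,34): row=0b1100000, col=0b100010, row AND col = 0b100000 = 32; 32 != 34 -> empty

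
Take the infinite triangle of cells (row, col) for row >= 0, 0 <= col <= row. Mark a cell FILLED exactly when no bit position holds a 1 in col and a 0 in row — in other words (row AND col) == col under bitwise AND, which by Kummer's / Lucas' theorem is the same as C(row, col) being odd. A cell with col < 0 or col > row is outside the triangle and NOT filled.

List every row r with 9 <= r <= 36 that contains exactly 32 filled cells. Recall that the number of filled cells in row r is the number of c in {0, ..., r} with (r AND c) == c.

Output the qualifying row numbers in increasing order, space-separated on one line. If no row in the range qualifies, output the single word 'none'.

Row r has 2^popcount(r) filled cells, so we need popcount(r) = log2(32) = 5.
Scan r = 9..36 and keep those with exactly 5 one-bits:
r=9=1001 popcount=2 -> skip
r=10=1010 popcount=2 -> skip
r=11=1011 popcount=3 -> skip
r=12=1100 popcount=2 -> skip
r=13=1101 popcount=3 -> skip
r=14=1110 popcount=3 -> skip
r=15=1111 popcount=4 -> skip
r=16=10000 popcount=1 -> skip
r=17=10001 popcount=2 -> skip
r=18=10010 popcount=2 -> skip
r=19=10011 popcount=3 -> skip
r=20=10100 popcount=2 -> skip
r=21=10101 popcount=3 -> skip
r=22=10110 popcount=3 -> skip
r=23=10111 popcount=4 -> skip
r=24=11000 popcount=2 -> skip
r=25=11001 popcount=3 -> skip
r=26=11010 popcount=3 -> skip
r=27=11011 popcount=4 -> skip
r=28=11100 popcount=3 -> skip
r=29=11101 popcount=4 -> skip
r=30=11110 popcount=4 -> skip
r=31=11111 popcount=5 -> KEEP
r=32=100000 popcount=1 -> skip
r=33=100001 popcount=2 -> skip
r=34=100010 popcount=2 -> skip
r=35=100011 popcount=3 -> skip
r=36=100100 popcount=2 -> skip
Kept rows: 31

Answer: 31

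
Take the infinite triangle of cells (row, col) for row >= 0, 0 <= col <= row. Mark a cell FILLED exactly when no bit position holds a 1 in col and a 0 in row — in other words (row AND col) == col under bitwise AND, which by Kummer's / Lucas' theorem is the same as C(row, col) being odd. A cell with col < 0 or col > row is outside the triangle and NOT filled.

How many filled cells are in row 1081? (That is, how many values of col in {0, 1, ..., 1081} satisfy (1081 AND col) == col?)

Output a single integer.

1081 in binary = 10000111001
popcount(1081) = number of 1-bits in 10000111001 = 5
A col c satisfies (1081 AND c) == c iff every set bit of c is also set in 1081; each of the 5 set bits of 1081 can independently be on or off in c.
count = 2^5 = 32

Answer: 32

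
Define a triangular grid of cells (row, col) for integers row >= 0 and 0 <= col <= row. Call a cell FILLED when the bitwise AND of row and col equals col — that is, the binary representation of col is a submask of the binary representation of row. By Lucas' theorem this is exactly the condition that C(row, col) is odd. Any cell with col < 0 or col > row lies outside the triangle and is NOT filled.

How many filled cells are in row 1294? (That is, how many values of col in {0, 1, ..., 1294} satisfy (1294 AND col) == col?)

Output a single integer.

1294 in binary = 10100001110
popcount(1294) = number of 1-bits in 10100001110 = 5
A col c satisfies (1294 AND c) == c iff every set bit of c is also set in 1294; each of the 5 set bits of 1294 can independently be on or off in c.
count = 2^5 = 32

Answer: 32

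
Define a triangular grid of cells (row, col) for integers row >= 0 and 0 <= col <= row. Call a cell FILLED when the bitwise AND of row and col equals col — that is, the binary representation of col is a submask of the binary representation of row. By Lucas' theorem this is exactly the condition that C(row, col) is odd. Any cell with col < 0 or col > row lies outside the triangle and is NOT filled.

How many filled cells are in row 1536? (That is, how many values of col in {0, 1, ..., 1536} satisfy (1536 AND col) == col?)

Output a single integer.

1536 in binary = 11000000000
popcount(1536) = number of 1-bits in 11000000000 = 2
A col c satisfies (1536 AND c) == c iff every set bit of c is also set in 1536; each of the 2 set bits of 1536 can independently be on or off in c.
count = 2^2 = 4

Answer: 4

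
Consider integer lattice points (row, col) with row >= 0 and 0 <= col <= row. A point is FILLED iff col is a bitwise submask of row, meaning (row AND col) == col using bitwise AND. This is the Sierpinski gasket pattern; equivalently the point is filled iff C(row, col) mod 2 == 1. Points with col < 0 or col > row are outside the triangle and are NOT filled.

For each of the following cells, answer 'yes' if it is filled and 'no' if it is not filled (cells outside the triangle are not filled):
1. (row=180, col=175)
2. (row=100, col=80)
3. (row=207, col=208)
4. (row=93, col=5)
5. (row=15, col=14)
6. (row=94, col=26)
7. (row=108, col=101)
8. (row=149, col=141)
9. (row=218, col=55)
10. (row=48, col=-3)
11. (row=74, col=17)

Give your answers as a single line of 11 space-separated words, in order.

Answer: no no no yes yes yes no no no no no

Derivation:
(180,175): row=0b10110100, col=0b10101111, row AND col = 0b10100100 = 164; 164 != 175 -> empty
(100,80): row=0b1100100, col=0b1010000, row AND col = 0b1000000 = 64; 64 != 80 -> empty
(207,208): col outside [0, 207] -> not filled
(93,5): row=0b1011101, col=0b101, row AND col = 0b101 = 5; 5 == 5 -> filled
(15,14): row=0b1111, col=0b1110, row AND col = 0b1110 = 14; 14 == 14 -> filled
(94,26): row=0b1011110, col=0b11010, row AND col = 0b11010 = 26; 26 == 26 -> filled
(108,101): row=0b1101100, col=0b1100101, row AND col = 0b1100100 = 100; 100 != 101 -> empty
(149,141): row=0b10010101, col=0b10001101, row AND col = 0b10000101 = 133; 133 != 141 -> empty
(218,55): row=0b11011010, col=0b110111, row AND col = 0b10010 = 18; 18 != 55 -> empty
(48,-3): col outside [0, 48] -> not filled
(74,17): row=0b1001010, col=0b10001, row AND col = 0b0 = 0; 0 != 17 -> empty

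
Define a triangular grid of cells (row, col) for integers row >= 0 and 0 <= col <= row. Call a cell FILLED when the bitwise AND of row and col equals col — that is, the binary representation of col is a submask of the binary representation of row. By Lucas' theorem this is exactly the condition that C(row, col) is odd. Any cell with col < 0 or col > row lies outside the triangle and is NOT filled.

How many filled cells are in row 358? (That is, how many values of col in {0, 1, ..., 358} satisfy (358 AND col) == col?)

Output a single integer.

358 in binary = 101100110
popcount(358) = number of 1-bits in 101100110 = 5
A col c satisfies (358 AND c) == c iff every set bit of c is also set in 358; each of the 5 set bits of 358 can independently be on or off in c.
count = 2^5 = 32

Answer: 32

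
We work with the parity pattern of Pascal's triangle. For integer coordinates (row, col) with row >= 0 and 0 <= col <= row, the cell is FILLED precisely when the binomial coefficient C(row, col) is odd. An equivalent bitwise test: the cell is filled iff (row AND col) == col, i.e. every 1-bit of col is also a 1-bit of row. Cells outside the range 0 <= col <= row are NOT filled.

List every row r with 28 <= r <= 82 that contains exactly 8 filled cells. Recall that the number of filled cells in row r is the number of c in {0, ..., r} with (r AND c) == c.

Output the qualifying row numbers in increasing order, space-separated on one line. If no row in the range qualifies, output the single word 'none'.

Answer: 28 35 37 38 41 42 44 49 50 52 56 67 69 70 73 74 76 81 82

Derivation:
Row r has 2^popcount(r) filled cells, so we need popcount(r) = log2(8) = 3.
Scan r = 28..82 and keep those with exactly 3 one-bits:
r=28=11100 popcount=3 -> KEEP
r=29=11101 popcount=4 -> skip
r=30=11110 popcount=4 -> skip
r=31=11111 popcount=5 -> skip
r=32=100000 popcount=1 -> skip
r=33=100001 popcount=2 -> skip
r=34=100010 popcount=2 -> skip
r=35=100011 popcount=3 -> KEEP
r=36=100100 popcount=2 -> skip
r=37=100101 popcount=3 -> KEEP
r=38=100110 popcount=3 -> KEEP
r=39=100111 popcount=4 -> skip
r=40=101000 popcount=2 -> skip
r=41=101001 popcount=3 -> KEEP
r=42=101010 popcount=3 -> KEEP
r=43=101011 popcount=4 -> skip
r=44=101100 popcount=3 -> KEEP
r=45=101101 popcount=4 -> skip
r=46=101110 popcount=4 -> skip
r=47=101111 popcount=5 -> skip
r=48=110000 popcount=2 -> skip
r=49=110001 popcount=3 -> KEEP
r=50=110010 popcount=3 -> KEEP
r=51=110011 popcount=4 -> skip
r=52=110100 popcount=3 -> KEEP
r=53=110101 popcount=4 -> skip
r=54=110110 popcount=4 -> skip
r=55=110111 popcount=5 -> skip
r=56=111000 popcount=3 -> KEEP
r=57=111001 popcount=4 -> skip
r=58=111010 popcount=4 -> skip
r=59=111011 popcount=5 -> skip
r=60=111100 popcount=4 -> skip
r=61=111101 popcount=5 -> skip
r=62=111110 popcount=5 -> skip
r=63=111111 popcount=6 -> skip
r=64=1000000 popcount=1 -> skip
r=65=1000001 popcount=2 -> skip
r=66=1000010 popcount=2 -> skip
r=67=1000011 popcount=3 -> KEEP
r=68=1000100 popcount=2 -> skip
r=69=1000101 popcount=3 -> KEEP
r=70=1000110 popcount=3 -> KEEP
r=71=1000111 popcount=4 -> skip
r=72=1001000 popcount=2 -> skip
r=73=1001001 popcount=3 -> KEEP
r=74=1001010 popcount=3 -> KEEP
r=75=1001011 popcount=4 -> skip
r=76=1001100 popcount=3 -> KEEP
r=77=1001101 popcount=4 -> skip
r=78=1001110 popcount=4 -> skip
r=79=1001111 popcount=5 -> skip
r=80=1010000 popcount=2 -> skip
r=81=1010001 popcount=3 -> KEEP
r=82=1010010 popcount=3 -> KEEP
Kept rows: 28 35 37 38 41 42 44 49 50 52 56 67 69 70 73 74 76 81 82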